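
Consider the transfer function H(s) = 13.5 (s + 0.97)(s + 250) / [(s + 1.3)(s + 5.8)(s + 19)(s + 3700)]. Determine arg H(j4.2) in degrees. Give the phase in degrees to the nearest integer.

-43°

∠(j4.2 + 0.97) = arctan(4.2/0.97) = 77.00°
∠(j4.2 + 250) = arctan(4.2/250) = 0.96°
∠(j4.2 + 1.3) = arctan(4.2/1.3) = 72.80°
∠(j4.2 + 5.8) = arctan(4.2/5.8) = 35.91°
∠(j4.2 + 19) = arctan(4.2/19) = 12.46°
∠(j4.2 + 3700) = arctan(4.2/3700) = 0.07°
∠H(j4.2) = 77.00° + 0.96° − (72.80° + 35.91° + 12.46° + 0.07°) = -43.28°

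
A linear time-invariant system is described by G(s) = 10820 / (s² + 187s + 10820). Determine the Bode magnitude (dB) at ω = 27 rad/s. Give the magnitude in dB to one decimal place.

-0.4 dB

|(j27)² + 187(j27) + 10820| = |10091 + j5049| = 1.128e+04
|G(j27)| = 10820 / 1.128e+04 = 0.95891
20 log₁₀(0.95891) = -0.36 dB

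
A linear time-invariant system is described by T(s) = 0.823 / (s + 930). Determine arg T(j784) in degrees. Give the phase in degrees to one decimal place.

∠(j784 + 930) = arctan(784/930) = 40.13°
∠T(j784) = −40.13° = -40.13°

-40.1 deg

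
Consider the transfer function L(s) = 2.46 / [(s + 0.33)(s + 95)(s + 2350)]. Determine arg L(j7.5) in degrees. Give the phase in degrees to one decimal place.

∠(j7.5 + 0.33) = arctan(7.5/0.33) = 87.48°
∠(j7.5 + 95) = arctan(7.5/95) = 4.51°
∠(j7.5 + 2350) = arctan(7.5/2350) = 0.18°
∠L(j7.5) = − (87.48° + 4.51° + 0.18°) = -92.18°

-92.2°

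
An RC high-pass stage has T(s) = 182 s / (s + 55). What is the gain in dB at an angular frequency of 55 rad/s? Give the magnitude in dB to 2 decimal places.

42.19 dB

|j55| = 55
|j55 + 55| = √(55² + 55²) = 77.78
|T(j55)| = 182 × 55 / 77.78 = 128.69
20 log₁₀(128.69) = 42.191 dB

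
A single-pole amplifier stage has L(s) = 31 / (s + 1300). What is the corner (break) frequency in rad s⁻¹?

1300 rad s⁻¹

The single real pole at s = −1300 gives a corner at ω = 1300 rad s⁻¹.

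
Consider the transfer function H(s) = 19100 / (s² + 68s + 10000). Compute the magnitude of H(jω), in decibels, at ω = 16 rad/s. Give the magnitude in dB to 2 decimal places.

|(j16)² + 68(j16) + 10000| = |9744 + j1088| = 9805
|H(j16)| = 19100 / 9805 = 1.9481
20 log₁₀(1.9481) = 5.792 dB

5.79 dB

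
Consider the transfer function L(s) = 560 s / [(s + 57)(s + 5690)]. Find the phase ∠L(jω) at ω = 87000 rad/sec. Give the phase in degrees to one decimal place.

-86.2°

∠(j87000) = 90.00°
∠(j87000 + 57) = arctan(87000/57) = 89.96°
∠(j87000 + 5690) = arctan(87000/5690) = 86.26°
∠L(j87000) = 90.00° − (89.96° + 86.26°) = -86.22°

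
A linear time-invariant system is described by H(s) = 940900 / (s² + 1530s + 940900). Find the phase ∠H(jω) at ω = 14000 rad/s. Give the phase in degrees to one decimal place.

∠[(j14000)² + 1530(j14000) + 940900] = ∠[-1.9506e+08 + j2.142e+07] = 173.73°
∠H(j14000) = −173.73° = -173.73°

-173.7°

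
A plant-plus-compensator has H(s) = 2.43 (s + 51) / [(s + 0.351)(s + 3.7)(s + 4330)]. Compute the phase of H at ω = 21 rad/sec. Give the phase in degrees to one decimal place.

∠(j21 + 51) = arctan(21/51) = 22.38°
∠(j21 + 0.351) = arctan(21/0.351) = 89.04°
∠(j21 + 3.7) = arctan(21/3.7) = 80.01°
∠(j21 + 4330) = arctan(21/4330) = 0.28°
∠H(j21) = 22.38° − (89.04° + 80.01° + 0.28°) = -146.95°

-146.9 deg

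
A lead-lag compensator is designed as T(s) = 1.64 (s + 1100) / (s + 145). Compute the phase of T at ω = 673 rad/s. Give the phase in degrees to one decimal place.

∠(j673 + 1100) = arctan(673/1100) = 31.46°
∠(j673 + 145) = arctan(673/145) = 77.84°
∠T(j673) = 31.46° − 77.84° = -46.38°

-46.4°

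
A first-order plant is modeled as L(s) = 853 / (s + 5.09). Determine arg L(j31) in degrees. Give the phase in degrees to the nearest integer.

-81 deg

∠(j31 + 5.09) = arctan(31/5.09) = 80.68°
∠L(j31) = −80.68° = -80.68°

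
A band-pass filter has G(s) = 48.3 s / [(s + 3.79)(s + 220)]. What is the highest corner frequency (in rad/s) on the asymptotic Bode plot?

Break frequencies occur at each pole and zero magnitude: 3.79 rad/s, 220 rad/s.
The highest is 220 rad/s.

220 rad/s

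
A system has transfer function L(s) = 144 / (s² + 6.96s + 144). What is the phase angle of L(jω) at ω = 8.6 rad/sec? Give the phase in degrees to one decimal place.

∠[(j8.6)² + 6.96(j8.6) + 144] = ∠[70.04 + j59.856] = 40.52°
∠L(j8.6) = −40.52° = -40.52°

-40.5°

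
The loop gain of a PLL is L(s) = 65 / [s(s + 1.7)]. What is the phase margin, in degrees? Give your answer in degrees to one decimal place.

12.0°

Gain crossover: |L(jω)| = 1 at ω ≈ 7.97 rad/s.
∠L(j7.97) = −90° − arctan(7.97/1.7) ≈ -167.96°
PM = 180° + (-167.96°) = 12.04°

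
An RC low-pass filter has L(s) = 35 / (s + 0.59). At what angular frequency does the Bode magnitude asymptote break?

The single real pole at s = −0.59 gives a corner at ω = 0.59 rad s⁻¹.

0.59 rad s⁻¹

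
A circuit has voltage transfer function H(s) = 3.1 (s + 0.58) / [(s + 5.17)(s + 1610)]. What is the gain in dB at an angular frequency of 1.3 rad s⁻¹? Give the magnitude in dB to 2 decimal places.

|j1.3 + 0.58| = √(1.3² + 0.58²) = 1.424
|j1.3 + 5.17| = √(1.3² + 5.17²) = 5.331
|j1.3 + 1610| = √(1.3² + 1610²) = 1610
|H(j1.3)| = 3.1 × 1.424 / (5.331 × 1610) = 0.00051416
20 log₁₀(0.00051416) = -65.778 dB

-65.78 dB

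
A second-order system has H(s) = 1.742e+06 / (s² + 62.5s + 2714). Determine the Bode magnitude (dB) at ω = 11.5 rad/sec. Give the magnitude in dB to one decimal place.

|(j11.5)² + 62.5(j11.5) + 2714| = |2581.8 + j718.75| = 2680
|H(j11.5)| = 1.742e+06 / 2680 = 650.02
20 log₁₀(650.02) = 56.26 dB

56.3 dB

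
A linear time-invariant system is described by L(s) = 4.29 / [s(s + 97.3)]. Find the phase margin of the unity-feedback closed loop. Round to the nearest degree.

90 deg

Gain crossover: |L(jω)| = 1 at ω ≈ 0.0441 rad s⁻¹.
∠L(j0.0441) = −90° − arctan(0.0441/97.3) ≈ -90.03°
PM = 180° + (-90.03°) = 89.97°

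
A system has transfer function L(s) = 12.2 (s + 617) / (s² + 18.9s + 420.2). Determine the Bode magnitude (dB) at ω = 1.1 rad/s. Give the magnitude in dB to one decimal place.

|j1.1 + 617| = √(1.1² + 617²) = 617
|(j1.1)² + 18.9(j1.1) + 420.2| = |418.99 + j20.79| = 419.5
|L(j1.1)| = 12.2 × 617 / 419.5 = 17.944
20 log₁₀(17.944) = 25.08 dB

25.1 dB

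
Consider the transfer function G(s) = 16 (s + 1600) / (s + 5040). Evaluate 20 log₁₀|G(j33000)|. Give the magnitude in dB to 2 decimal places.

|j33000 + 1600| = √(33000² + 1600²) = 3.304e+04
|j33000 + 5040| = √(33000² + 5040²) = 3.338e+04
|G(j33000)| = 16 × 3.304e+04 / 3.338e+04 = 15.835
20 log₁₀(15.835) = 23.992 dB

23.99 dB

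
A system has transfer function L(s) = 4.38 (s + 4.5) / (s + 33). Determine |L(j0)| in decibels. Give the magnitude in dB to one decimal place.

-4.5 dB

L(0) = 4.38 × 4.5 / 33 = 0.59727
20 log₁₀(0.59727) = -4.48 dB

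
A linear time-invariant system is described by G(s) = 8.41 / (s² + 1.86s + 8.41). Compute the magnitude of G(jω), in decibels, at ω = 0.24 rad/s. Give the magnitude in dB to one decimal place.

0.0 dB

|(j0.24)² + 1.86(j0.24) + 8.41| = |8.3524 + j0.4464| = 8.364
|G(j0.24)| = 8.41 / 8.364 = 1.0055
20 log₁₀(1.0055) = 0.05 dB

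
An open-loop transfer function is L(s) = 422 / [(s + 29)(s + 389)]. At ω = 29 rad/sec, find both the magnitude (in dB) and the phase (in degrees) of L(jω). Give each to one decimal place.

|j29 + 29| = √(29² + 29²) = 41.01
|j29 + 389| = √(29² + 389²) = 390.1
|L(j29)| = 422 / (41.01 × 390.1) = 0.026378
20 log₁₀(0.026378) = -31.58 dB
∠(j29 + 29) = arctan(29/29) = 45.00°
∠(j29 + 389) = arctan(29/389) = 4.26°
∠L(j29) = − (45.00° + 4.26°) = -49.26°

|L| = -31.6 dB, ∠L = -49.3°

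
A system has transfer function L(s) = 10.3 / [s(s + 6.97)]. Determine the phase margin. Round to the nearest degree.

Gain crossover: |L(jω)| = 1 at ω ≈ 1.45 rad/s.
∠L(j1.45) = −90° − arctan(1.45/6.97) ≈ -101.73°
PM = 180° + (-101.73°) = 78.27°

78°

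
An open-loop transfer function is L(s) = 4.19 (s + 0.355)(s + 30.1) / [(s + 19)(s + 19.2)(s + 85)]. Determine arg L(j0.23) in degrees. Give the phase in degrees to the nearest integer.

32°

∠(j0.23 + 0.355) = arctan(0.23/0.355) = 32.94°
∠(j0.23 + 30.1) = arctan(0.23/30.1) = 0.44°
∠(j0.23 + 19) = arctan(0.23/19) = 0.69°
∠(j0.23 + 19.2) = arctan(0.23/19.2) = 0.69°
∠(j0.23 + 85) = arctan(0.23/85) = 0.16°
∠L(j0.23) = 32.94° + 0.44° − (0.69° + 0.69° + 0.16°) = 31.84°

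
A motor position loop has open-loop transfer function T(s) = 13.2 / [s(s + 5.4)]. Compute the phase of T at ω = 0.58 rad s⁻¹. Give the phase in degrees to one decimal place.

-96.1 deg

∠(j0.58 + 5.4) = arctan(0.58/5.4) = 6.13°
∠(j0.58) = 90.00°
∠T(j0.58) = − (6.13° + 90.00°) = -96.13°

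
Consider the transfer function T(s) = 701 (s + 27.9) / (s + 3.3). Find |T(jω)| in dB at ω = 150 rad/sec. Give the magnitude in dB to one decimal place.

|j150 + 27.9| = √(150² + 27.9²) = 152.6
|j150 + 3.3| = √(150² + 3.3²) = 150
|T(j150)| = 701 × 152.6 / 150 = 712.85
20 log₁₀(712.85) = 57.06 dB

57.1 dB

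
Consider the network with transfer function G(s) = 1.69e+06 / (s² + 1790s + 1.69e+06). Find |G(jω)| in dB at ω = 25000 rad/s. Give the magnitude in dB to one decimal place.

|(j25000)² + 1790(j25000) + 1.69e+06| = |-6.2331e+08 + j4.475e+07| = 6.249e+08
|G(j25000)| = 1.69e+06 / 6.249e+08 = 0.0027044
20 log₁₀(0.0027044) = -51.36 dB

-51.4 dB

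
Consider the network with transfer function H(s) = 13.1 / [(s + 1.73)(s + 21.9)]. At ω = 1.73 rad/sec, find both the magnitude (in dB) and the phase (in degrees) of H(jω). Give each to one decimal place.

|j1.73 + 1.73| = √(1.73² + 1.73²) = 2.447
|j1.73 + 21.9| = √(1.73² + 21.9²) = 21.97
|H(j1.73)| = 13.1 / (2.447 × 21.97) = 0.24373
20 log₁₀(0.24373) = -12.26 dB
∠(j1.73 + 1.73) = arctan(1.73/1.73) = 45.00°
∠(j1.73 + 21.9) = arctan(1.73/21.9) = 4.52°
∠H(j1.73) = − (45.00° + 4.52°) = -49.52°

|H| = -12.3 dB, ∠H = -49.5°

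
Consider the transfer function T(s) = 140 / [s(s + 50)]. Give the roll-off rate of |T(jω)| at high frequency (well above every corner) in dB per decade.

-40 dB/decade

With 0 zeros and 2 poles, the high-frequency asymptotic slope is 20 × (0 − 2) = -40 dB/decade.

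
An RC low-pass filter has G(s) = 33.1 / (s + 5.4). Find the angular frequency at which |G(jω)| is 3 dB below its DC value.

For a single-pole low-pass, the −3 dB point is at the pole: ω = 5.4 rad/s.

5.4 rad/s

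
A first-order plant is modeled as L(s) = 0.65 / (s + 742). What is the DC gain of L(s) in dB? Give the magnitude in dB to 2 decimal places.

L(0) = 0.65 / 742 = 0.00087601
20 log₁₀(0.00087601) = -61.150 dB

-61.15 dB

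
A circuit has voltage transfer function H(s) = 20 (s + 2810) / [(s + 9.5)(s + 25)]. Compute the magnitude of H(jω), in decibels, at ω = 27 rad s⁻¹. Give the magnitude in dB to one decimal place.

34.5 dB

|j27 + 2810| = √(27² + 2810²) = 2810
|j27 + 9.5| = √(27² + 9.5²) = 28.62
|j27 + 25| = √(27² + 25²) = 36.8
|H(j27)| = 20 × 2810 / (28.62 × 36.8) = 53.363
20 log₁₀(53.363) = 34.54 dB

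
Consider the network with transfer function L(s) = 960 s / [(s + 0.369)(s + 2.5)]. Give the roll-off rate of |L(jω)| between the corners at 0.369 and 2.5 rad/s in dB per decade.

0 dB/decade

In this band the factors already past their corner are: 1 differentiator zero, pole at 0.369; net slope = 0 dB/decade.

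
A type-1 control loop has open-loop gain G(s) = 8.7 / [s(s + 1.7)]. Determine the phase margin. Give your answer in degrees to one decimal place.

Gain crossover: |G(jω)| = 1 at ω ≈ 2.72 rad/s.
∠G(j2.72) = −90° − arctan(2.72/1.7) ≈ -147.95°
PM = 180° + (-147.95°) = 32.05°

32.0°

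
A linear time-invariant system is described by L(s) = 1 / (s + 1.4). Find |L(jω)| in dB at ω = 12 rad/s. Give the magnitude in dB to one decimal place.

-21.6 dB

|j12 + 1.4| = √(12² + 1.4²) = 12.08
|L(j12)| = 1 / 12.08 = 0.082772
20 log₁₀(0.082772) = -21.64 dB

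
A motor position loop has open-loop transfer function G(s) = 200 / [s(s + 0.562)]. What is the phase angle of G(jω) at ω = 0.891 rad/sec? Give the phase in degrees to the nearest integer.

-148°

∠(j0.891 + 0.562) = arctan(0.891/0.562) = 57.76°
∠(j0.891) = 90.00°
∠G(j0.891) = − (57.76° + 90.00°) = -147.76°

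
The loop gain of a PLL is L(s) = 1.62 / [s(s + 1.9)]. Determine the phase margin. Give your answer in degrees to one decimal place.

Gain crossover: |L(jω)| = 1 at ω ≈ 0.788 rad/s.
∠L(j0.788) = −90° − arctan(0.788/1.9) ≈ -112.52°
PM = 180° + (-112.52°) = 67.48°

67.5°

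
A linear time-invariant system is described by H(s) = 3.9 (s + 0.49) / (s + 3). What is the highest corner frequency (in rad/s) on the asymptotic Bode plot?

3 rad/s

Break frequencies occur at each pole and zero magnitude: 0.49 rad/s, 3 rad/s.
The highest is 3 rad/s.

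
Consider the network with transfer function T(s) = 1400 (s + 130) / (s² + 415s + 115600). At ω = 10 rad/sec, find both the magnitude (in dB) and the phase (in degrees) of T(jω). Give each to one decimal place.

|T| = 4.0 dB, ∠T = 2.3°

|j10 + 130| = √(10² + 130²) = 130.4
|(j10)² + 415(j10) + 115600| = |1.155e+05 + j4150| = 1.156e+05
|T(j10)| = 1400 × 130.4 / 1.156e+05 = 1.5794
20 log₁₀(1.5794) = 3.97 dB
∠(j10 + 130) = arctan(10/130) = 4.40°
∠[(j10)² + 415(j10) + 115600] = ∠[1.155e+05 + j4150] = 2.06°
∠T(j10) = 4.40° − 2.06° = 2.34°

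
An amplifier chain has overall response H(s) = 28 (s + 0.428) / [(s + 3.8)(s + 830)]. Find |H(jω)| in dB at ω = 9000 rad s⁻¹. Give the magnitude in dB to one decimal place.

-50.2 dB

|j9000 + 0.428| = √(9000² + 0.428²) = 9000
|j9000 + 3.8| = √(9000² + 3.8²) = 9000
|j9000 + 830| = √(9000² + 830²) = 9038
|H(j9000)| = 28 × 9000 / (9000 × 9038) = 0.003098
20 log₁₀(0.003098) = -50.18 dB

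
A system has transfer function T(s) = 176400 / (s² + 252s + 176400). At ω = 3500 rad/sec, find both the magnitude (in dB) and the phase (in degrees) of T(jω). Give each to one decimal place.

|T| = -36.7 dB, ∠T = -175.8 deg

|(j3500)² + 252(j3500) + 176400| = |-1.2074e+07 + j8.82e+05| = 1.211e+07
|T(j3500)| = 176400 / 1.211e+07 = 0.014572
20 log₁₀(0.014572) = -36.73 dB
∠[(j3500)² + 252(j3500) + 176400] = ∠[-1.2074e+07 + j8.82e+05] = 175.82°
∠T(j3500) = −175.82° = -175.82°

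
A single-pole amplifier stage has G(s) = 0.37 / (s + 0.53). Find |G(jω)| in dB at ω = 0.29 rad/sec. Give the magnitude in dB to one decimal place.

|j0.29 + 0.53| = √(0.29² + 0.53²) = 0.6042
|G(j0.29)| = 0.37 / 0.6042 = 0.61243
20 log₁₀(0.61243) = -4.26 dB

-4.3 dB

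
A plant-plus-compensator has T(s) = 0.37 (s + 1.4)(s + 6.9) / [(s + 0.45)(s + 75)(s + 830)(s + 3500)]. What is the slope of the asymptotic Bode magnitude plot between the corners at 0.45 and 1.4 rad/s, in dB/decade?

In this band the factors already past their corner are: pole at 0.45; net slope = -20 dB/decade.

-20 dB/decade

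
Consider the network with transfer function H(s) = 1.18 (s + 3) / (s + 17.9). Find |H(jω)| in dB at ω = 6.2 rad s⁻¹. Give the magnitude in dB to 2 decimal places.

|j6.2 + 3| = √(6.2² + 3²) = 6.888
|j6.2 + 17.9| = √(6.2² + 17.9²) = 18.94
|H(j6.2)| = 1.18 × 6.888 / 18.94 = 0.42904
20 log₁₀(0.42904) = -7.350 dB

-7.35 dB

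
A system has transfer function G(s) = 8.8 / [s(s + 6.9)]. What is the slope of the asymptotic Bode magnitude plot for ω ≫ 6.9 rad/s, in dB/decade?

With 0 zeros and 2 poles, the high-frequency asymptotic slope is 20 × (0 − 2) = -40 dB/decade.

-40 dB/decade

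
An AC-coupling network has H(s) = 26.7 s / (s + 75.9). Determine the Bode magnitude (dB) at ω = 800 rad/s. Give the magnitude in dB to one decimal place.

28.5 dB

|j800| = 800
|j800 + 75.9| = √(800² + 75.9²) = 803.6
|H(j800)| = 26.7 × 800 / 803.6 = 26.581
20 log₁₀(26.581) = 28.49 dB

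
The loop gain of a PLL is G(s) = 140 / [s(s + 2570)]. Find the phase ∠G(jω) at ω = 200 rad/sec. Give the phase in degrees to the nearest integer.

-94°

∠(j200 + 2570) = arctan(200/2570) = 4.45°
∠(j200) = 90.00°
∠G(j200) = − (4.45° + 90.00°) = -94.45°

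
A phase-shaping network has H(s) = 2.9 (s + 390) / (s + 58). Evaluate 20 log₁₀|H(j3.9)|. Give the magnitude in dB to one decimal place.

25.8 dB

|j3.9 + 390| = √(3.9² + 390²) = 390
|j3.9 + 58| = √(3.9² + 58²) = 58.13
|H(j3.9)| = 2.9 × 390 / 58.13 = 19.457
20 log₁₀(19.457) = 25.78 dB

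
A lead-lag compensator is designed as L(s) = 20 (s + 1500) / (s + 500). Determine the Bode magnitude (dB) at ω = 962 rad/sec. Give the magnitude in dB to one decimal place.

30.3 dB

|j962 + 1500| = √(962² + 1500²) = 1782
|j962 + 500| = √(962² + 500²) = 1084
|L(j962)| = 20 × 1782 / 1084 = 32.872
20 log₁₀(32.872) = 30.34 dB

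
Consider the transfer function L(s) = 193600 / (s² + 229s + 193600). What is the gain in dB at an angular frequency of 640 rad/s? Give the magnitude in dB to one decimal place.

|(j640)² + 229(j640) + 193600| = |-2.16e+05 + j1.4656e+05| = 2.61e+05
|L(j640)| = 193600 / 2.61e+05 = 0.74168
20 log₁₀(0.74168) = -2.60 dB

-2.6 dB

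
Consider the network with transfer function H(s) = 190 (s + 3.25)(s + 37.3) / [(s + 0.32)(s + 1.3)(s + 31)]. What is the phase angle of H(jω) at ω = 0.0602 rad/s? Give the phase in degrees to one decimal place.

-12.3°

∠(j0.0602 + 3.25) = arctan(0.0602/3.25) = 1.06°
∠(j0.0602 + 37.3) = arctan(0.0602/37.3) = 0.09°
∠(j0.0602 + 0.32) = arctan(0.0602/0.32) = 10.65°
∠(j0.0602 + 1.3) = arctan(0.0602/1.3) = 2.65°
∠(j0.0602 + 31) = arctan(0.0602/31) = 0.11°
∠H(j0.0602) = 1.06° + 0.09° − (10.65° + 2.65° + 0.11°) = -12.26°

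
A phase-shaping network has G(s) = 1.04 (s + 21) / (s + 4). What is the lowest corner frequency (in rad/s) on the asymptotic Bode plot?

4 rad/s

Break frequencies occur at each pole and zero magnitude: 4 rad/s, 21 rad/s.
The lowest is 4 rad/s.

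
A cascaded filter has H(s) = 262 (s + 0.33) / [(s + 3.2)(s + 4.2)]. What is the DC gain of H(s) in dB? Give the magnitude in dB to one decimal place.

H(0) = 262 × 0.33 / (3.2 × 4.2) = 6.433
20 log₁₀(6.433) = 16.17 dB

16.2 dB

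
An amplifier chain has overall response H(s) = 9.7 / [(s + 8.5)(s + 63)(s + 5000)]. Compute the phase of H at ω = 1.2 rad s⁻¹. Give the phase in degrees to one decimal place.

-9.1 deg

∠(j1.2 + 8.5) = arctan(1.2/8.5) = 8.04°
∠(j1.2 + 63) = arctan(1.2/63) = 1.09°
∠(j1.2 + 5000) = arctan(1.2/5000) = 0.01°
∠H(j1.2) = − (8.04° + 1.09° + 0.01°) = -9.14°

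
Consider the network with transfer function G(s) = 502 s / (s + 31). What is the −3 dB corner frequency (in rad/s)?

31 rad/s

For a single-pole high-pass, the −3 dB point is at the pole: ω = 31 rad/s.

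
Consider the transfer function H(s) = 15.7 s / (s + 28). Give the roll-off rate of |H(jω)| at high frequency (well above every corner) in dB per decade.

0 dB/decade

With 1 zero and 1 pole, the high-frequency asymptotic slope is 20 × (1 − 1) = 0 dB/decade.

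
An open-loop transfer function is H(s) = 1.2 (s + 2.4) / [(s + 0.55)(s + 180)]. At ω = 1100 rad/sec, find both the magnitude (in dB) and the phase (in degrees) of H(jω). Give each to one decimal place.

|j1100 + 2.4| = √(1100² + 2.4²) = 1100
|j1100 + 0.55| = √(1100² + 0.55²) = 1100
|j1100 + 180| = √(1100² + 180²) = 1115
|H(j1100)| = 1.2 × 1100 / (1100 × 1115) = 0.0010766
20 log₁₀(0.0010766) = -59.36 dB
∠(j1100 + 2.4) = arctan(1100/2.4) = 89.87°
∠(j1100 + 0.55) = arctan(1100/0.55) = 89.97°
∠(j1100 + 180) = arctan(1100/180) = 80.71°
∠H(j1100) = 89.87° − (89.97° + 80.71°) = -80.80°

|H| = -59.4 dB, ∠H = -80.8 deg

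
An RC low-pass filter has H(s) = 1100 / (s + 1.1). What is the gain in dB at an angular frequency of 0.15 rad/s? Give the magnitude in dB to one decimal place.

|j0.15 + 1.1| = √(0.15² + 1.1²) = 1.11
|H(j0.15)| = 1100 / 1.11 = 990.83
20 log₁₀(990.83) = 59.92 dB

59.9 dB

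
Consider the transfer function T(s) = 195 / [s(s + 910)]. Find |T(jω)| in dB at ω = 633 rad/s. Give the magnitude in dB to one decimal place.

|j633 + 910| = √(633² + 910²) = 1109
|j633| = 633
|T(j633)| = 195 / (1109 × 633) = 0.0002779
20 log₁₀(0.0002779) = -71.12 dB

-71.1 dB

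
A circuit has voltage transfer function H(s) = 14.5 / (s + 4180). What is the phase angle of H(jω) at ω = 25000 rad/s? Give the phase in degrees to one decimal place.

-80.5 deg

∠(j25000 + 4180) = arctan(25000/4180) = 80.51°
∠H(j25000) = −80.51° = -80.51°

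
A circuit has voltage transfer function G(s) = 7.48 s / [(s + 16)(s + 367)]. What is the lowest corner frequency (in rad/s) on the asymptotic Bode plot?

16 rad/s

Break frequencies occur at each pole and zero magnitude: 16 rad/s, 367 rad/s.
The lowest is 16 rad/s.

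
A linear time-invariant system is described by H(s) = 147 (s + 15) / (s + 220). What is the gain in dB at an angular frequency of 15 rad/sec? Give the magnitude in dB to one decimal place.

|j15 + 15| = √(15² + 15²) = 21.21
|j15 + 220| = √(15² + 220²) = 220.5
|H(j15)| = 147 × 21.21 / 220.5 = 14.141
20 log₁₀(14.141) = 23.01 dB

23.0 dB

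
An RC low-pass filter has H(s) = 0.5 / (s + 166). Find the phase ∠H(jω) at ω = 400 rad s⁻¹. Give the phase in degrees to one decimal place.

∠(j400 + 166) = arctan(400/166) = 67.46°
∠H(j400) = −67.46° = -67.46°

-67.5°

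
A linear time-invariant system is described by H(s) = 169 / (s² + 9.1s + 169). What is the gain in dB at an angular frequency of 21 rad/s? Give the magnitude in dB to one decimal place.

|(j21)² + 9.1(j21) + 169| = |-272 + j191.1| = 332.4
|H(j21)| = 169 / 332.4 = 0.50839
20 log₁₀(0.50839) = -5.88 dB

-5.9 dB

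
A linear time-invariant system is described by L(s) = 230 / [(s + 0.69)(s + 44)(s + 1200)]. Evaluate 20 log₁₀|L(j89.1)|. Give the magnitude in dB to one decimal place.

-93.3 dB

|j89.1 + 0.69| = √(89.1² + 0.69²) = 89.1
|j89.1 + 44| = √(89.1² + 44²) = 99.37
|j89.1 + 1200| = √(89.1² + 1200²) = 1203
|L(j89.1)| = 230 / (89.1 × 99.37 × 1203) = 2.1587e-05
20 log₁₀(2.1587e-05) = -93.32 dB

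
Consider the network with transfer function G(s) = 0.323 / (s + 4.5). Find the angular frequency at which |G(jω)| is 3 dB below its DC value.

For a single-pole low-pass, the −3 dB point is at the pole: ω = 4.5 rad/s.

4.5 rad/s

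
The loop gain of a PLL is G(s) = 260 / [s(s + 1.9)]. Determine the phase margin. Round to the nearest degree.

Gain crossover: |G(jω)| = 1 at ω ≈ 16.1 rad s⁻¹.
∠G(j16.1) = −90° − arctan(16.1/1.9) ≈ -173.26°
PM = 180° + (-173.26°) = 6.74°

7 deg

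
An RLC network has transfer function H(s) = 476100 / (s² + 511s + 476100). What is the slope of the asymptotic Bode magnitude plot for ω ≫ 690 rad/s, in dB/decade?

-40 dB/decade

With 0 zeros and 2 poles, the high-frequency asymptotic slope is 20 × (0 − 2) = -40 dB/decade.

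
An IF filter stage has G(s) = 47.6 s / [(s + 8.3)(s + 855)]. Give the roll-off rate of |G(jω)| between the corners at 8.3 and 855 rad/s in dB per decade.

In this band the factors already past their corner are: 1 differentiator zero, pole at 8.3; net slope = 0 dB/decade.

0 dB/decade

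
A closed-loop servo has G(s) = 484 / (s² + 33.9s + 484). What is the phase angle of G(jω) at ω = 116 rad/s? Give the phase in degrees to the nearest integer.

∠[(j116)² + 33.9(j116) + 484] = ∠[-12972 + j3932.4] = 163.14°
∠G(j116) = −163.14° = -163.14°

-163°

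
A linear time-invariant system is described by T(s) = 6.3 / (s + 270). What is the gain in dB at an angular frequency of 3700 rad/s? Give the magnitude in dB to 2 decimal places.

|j3700 + 270| = √(3700² + 270²) = 3710
|T(j3700)| = 6.3 / 3710 = 0.0016982
20 log₁₀(0.0016982) = -55.400 dB

-55.40 dB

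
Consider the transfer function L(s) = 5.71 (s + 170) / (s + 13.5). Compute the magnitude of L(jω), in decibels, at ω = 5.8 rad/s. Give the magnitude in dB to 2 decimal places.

|j5.8 + 170| = √(5.8² + 170²) = 170.1
|j5.8 + 13.5| = √(5.8² + 13.5²) = 14.69
|L(j5.8)| = 5.71 × 170.1 / 14.69 = 66.103
20 log₁₀(66.103) = 36.404 dB

36.40 dB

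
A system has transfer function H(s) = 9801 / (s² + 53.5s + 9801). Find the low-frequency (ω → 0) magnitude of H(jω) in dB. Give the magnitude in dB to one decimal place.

H(0) = 9801 / 9801 = 1
20 log₁₀(1) = 0.00 dB

0.0 dB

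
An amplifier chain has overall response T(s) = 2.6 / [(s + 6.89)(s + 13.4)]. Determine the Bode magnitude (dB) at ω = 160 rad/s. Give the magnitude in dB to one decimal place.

-79.9 dB

|j160 + 6.89| = √(160² + 6.89²) = 160.1
|j160 + 13.4| = √(160² + 13.4²) = 160.6
|T(j160)| = 2.6 / (160.1 × 160.6) = 0.00010111
20 log₁₀(0.00010111) = -79.90 dB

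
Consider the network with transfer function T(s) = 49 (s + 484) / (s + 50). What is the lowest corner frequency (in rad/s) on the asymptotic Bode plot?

Break frequencies occur at each pole and zero magnitude: 50 rad/s, 484 rad/s.
The lowest is 50 rad/s.

50 rad/s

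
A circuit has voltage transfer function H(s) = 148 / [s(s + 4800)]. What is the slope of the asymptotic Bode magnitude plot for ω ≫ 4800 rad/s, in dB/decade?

-40 dB/decade

With 0 zeros and 2 poles, the high-frequency asymptotic slope is 20 × (0 − 2) = -40 dB/decade.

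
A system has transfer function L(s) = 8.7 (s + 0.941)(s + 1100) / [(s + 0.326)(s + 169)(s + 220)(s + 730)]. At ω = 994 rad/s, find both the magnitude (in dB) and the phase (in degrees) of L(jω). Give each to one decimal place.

|L| = -99.8 dB, ∠L = -169.5 deg

|j994 + 0.941| = √(994² + 0.941²) = 994
|j994 + 1100| = √(994² + 1100²) = 1483
|j994 + 0.326| = √(994² + 0.326²) = 994
|j994 + 169| = √(994² + 169²) = 1008
|j994 + 220| = √(994² + 220²) = 1018
|j994 + 730| = √(994² + 730²) = 1233
|L(j994)| = 8.7 × 994 × 1483 / (994 × 1008 × 1018 × 1233) = 1.0189e-05
20 log₁₀(1.0189e-05) = -99.84 dB
∠(j994 + 0.941) = arctan(994/0.941) = 89.95°
∠(j994 + 1100) = arctan(994/1100) = 42.10°
∠(j994 + 0.326) = arctan(994/0.326) = 89.98°
∠(j994 + 169) = arctan(994/169) = 80.35°
∠(j994 + 220) = arctan(994/220) = 77.52°
∠(j994 + 730) = arctan(994/730) = 53.71°
∠L(j994) = 89.95° + 42.10° − (89.98° + 80.35° + 77.52° + 53.71°) = -169.51°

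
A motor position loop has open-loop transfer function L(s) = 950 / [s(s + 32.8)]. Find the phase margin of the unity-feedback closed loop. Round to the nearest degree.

Gain crossover: |L(jω)| = 1 at ω ≈ 23.5 rad/s.
∠L(j23.5) = −90° − arctan(23.5/32.8) ≈ -125.66°
PM = 180° + (-125.66°) = 54.34°

54°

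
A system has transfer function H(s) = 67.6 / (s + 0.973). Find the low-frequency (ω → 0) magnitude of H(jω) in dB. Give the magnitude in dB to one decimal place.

36.8 dB

H(0) = 67.6 / 0.973 = 69.476
20 log₁₀(69.476) = 36.84 dB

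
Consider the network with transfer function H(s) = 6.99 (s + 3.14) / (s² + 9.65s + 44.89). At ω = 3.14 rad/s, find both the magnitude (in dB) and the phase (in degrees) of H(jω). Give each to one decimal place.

|j3.14 + 3.14| = √(3.14² + 3.14²) = 4.441
|(j3.14)² + 9.65(j3.14) + 44.89| = |35.03 + j30.301| = 46.32
|H(j3.14)| = 6.99 × 4.441 / 46.32 = 0.67016
20 log₁₀(0.67016) = -3.48 dB
∠(j3.14 + 3.14) = arctan(3.14/3.14) = 45.00°
∠[(j3.14)² + 9.65(j3.14) + 44.89] = ∠[35.03 + j30.301] = 40.86°
∠H(j3.14) = 45.00° − 40.86° = 4.14°

|H| = -3.5 dB, ∠H = 4.1°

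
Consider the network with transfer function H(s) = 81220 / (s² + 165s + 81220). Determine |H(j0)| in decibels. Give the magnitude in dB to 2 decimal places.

0.00 dB

H(0) = 81220 / 81220 = 1
20 log₁₀(1) = 0.000 dB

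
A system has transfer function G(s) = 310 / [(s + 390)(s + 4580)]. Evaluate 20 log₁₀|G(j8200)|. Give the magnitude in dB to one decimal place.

|j8200 + 390| = √(8200² + 390²) = 8209
|j8200 + 4580| = √(8200² + 4580²) = 9392
|G(j8200)| = 310 / (8209 × 9392) = 4.0205e-06
20 log₁₀(4.0205e-06) = -107.91 dB

-107.9 dB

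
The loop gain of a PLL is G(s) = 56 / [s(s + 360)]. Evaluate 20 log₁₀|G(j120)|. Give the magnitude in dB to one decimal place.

-58.2 dB

|j120 + 360| = √(120² + 360²) = 379.5
|j120| = 120
|G(j120)| = 56 / (379.5 × 120) = 0.0012298
20 log₁₀(0.0012298) = -58.20 dB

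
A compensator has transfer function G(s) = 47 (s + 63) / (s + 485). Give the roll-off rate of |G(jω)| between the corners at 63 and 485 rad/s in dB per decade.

20 dB/decade

In this band the factors already past their corner are: zero at 63; net slope = 20 dB/decade.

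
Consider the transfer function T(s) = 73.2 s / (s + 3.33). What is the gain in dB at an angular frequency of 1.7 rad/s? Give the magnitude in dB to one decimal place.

30.4 dB

|j1.7| = 1.7
|j1.7 + 3.33| = √(1.7² + 3.33²) = 3.739
|T(j1.7)| = 73.2 × 1.7 / 3.739 = 33.283
20 log₁₀(33.283) = 30.44 dB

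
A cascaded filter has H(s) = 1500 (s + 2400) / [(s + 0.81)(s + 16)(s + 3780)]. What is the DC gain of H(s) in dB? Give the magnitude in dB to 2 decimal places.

H(0) = 1500 × 2400 / (0.81 × 16 × 3780) = 73.486
20 log₁₀(73.486) = 37.324 dB

37.32 dB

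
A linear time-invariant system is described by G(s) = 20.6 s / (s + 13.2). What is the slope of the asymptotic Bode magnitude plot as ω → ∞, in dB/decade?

0 dB/decade

With 1 zero and 1 pole, the high-frequency asymptotic slope is 20 × (1 − 1) = 0 dB/decade.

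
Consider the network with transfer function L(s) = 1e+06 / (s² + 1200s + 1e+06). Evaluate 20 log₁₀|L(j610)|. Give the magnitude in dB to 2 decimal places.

|(j610)² + 1200(j610) + 1e+06| = |6.279e+05 + j7.32e+05| = 9.644e+05
|L(j610)| = 1e+06 / 9.644e+05 = 1.0369
20 log₁₀(1.0369) = 0.315 dB

0.31 dB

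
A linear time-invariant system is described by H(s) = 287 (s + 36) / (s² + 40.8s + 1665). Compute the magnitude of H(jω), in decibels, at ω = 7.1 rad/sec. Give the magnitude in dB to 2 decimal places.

|j7.1 + 36| = √(7.1² + 36²) = 36.69
|(j7.1)² + 40.8(j7.1) + 1665| = |1614.6 + j289.68| = 1640
|H(j7.1)| = 287 × 36.69 / 1640 = 6.4199
20 log₁₀(6.4199) = 16.151 dB

16.15 dB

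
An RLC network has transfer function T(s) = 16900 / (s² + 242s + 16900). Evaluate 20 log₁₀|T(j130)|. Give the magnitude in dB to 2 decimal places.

-5.40 dB

|(j130)² + 242(j130) + 16900| = |0 + j31460| = 3.146e+04
|T(j130)| = 16900 / 3.146e+04 = 0.53719
20 log₁₀(0.53719) = -5.397 dB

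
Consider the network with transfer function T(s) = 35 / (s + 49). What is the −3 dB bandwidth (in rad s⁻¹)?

49 rad s⁻¹

For a single-pole low-pass, the −3 dB point is at the pole: ω = 49 rad s⁻¹.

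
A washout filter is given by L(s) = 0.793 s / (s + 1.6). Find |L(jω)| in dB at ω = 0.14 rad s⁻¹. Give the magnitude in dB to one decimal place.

|j0.14| = 0.14
|j0.14 + 1.6| = √(0.14² + 1.6²) = 1.606
|L(j0.14)| = 0.793 × 0.14 / 1.606 = 0.069123
20 log₁₀(0.069123) = -23.21 dB

-23.2 dB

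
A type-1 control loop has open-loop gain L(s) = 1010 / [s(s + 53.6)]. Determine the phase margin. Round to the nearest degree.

72 deg

Gain crossover: |L(jω)| = 1 at ω ≈ 17.9 rad s⁻¹.
∠L(j17.9) = −90° − arctan(17.9/53.6) ≈ -108.44°
PM = 180° + (-108.44°) = 71.56°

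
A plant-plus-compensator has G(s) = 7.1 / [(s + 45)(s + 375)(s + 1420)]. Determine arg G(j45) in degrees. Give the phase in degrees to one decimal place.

-53.7°

∠(j45 + 45) = arctan(45/45) = 45.00°
∠(j45 + 375) = arctan(45/375) = 6.84°
∠(j45 + 1420) = arctan(45/1420) = 1.82°
∠G(j45) = − (45.00° + 6.84° + 1.82°) = -53.66°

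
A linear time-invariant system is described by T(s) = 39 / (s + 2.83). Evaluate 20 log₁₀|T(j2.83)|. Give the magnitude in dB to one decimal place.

|j2.83 + 2.83| = √(2.83² + 2.83²) = 4.002
|T(j2.83)| = 39 / 4.002 = 9.7446
20 log₁₀(9.7446) = 19.78 dB

19.8 dB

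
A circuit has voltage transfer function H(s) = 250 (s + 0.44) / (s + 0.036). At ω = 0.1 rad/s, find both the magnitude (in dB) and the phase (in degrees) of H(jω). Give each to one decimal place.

|j0.1 + 0.44| = √(0.1² + 0.44²) = 0.4512
|j0.1 + 0.036| = √(0.1² + 0.036²) = 0.1063
|H(j0.1)| = 250 × 0.4512 / 0.1063 = 1061.4
20 log₁₀(1061.4) = 60.52 dB
∠(j0.1 + 0.44) = arctan(0.1/0.44) = 12.80°
∠(j0.1 + 0.036) = arctan(0.1/0.036) = 70.20°
∠H(j0.1) = 12.80° − 70.20° = -57.40°

|H| = 60.5 dB, ∠H = -57.4°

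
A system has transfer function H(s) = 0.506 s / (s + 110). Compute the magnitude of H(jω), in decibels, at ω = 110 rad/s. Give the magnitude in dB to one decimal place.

-8.9 dB

|j110| = 110
|j110 + 110| = √(110² + 110²) = 155.6
|H(j110)| = 0.506 × 110 / 155.6 = 0.3578
20 log₁₀(0.3578) = -8.93 dB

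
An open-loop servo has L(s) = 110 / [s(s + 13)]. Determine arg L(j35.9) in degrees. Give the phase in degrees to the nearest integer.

-160°

∠(j35.9 + 13) = arctan(35.9/13) = 70.09°
∠(j35.9) = 90.00°
∠L(j35.9) = − (70.09° + 90.00°) = -160.09°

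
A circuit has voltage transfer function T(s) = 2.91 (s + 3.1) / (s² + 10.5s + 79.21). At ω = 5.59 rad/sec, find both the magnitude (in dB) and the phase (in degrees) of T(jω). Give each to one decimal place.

|j5.59 + 3.1| = √(5.59² + 3.1²) = 6.392
|(j5.59)² + 10.5(j5.59) + 79.21| = |47.962 + j58.695| = 75.8
|T(j5.59)| = 2.91 × 6.392 / 75.8 = 0.2454
20 log₁₀(0.2454) = -12.20 dB
∠(j5.59 + 3.1) = arctan(5.59/3.1) = 60.99°
∠[(j5.59)² + 10.5(j5.59) + 79.21] = ∠[47.962 + j58.695] = 50.75°
∠T(j5.59) = 60.99° − 50.75° = 10.24°

|T| = -12.2 dB, ∠T = 10.2°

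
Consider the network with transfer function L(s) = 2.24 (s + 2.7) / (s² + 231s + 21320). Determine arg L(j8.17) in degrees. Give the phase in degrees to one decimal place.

66.6°

∠(j8.17 + 2.7) = arctan(8.17/2.7) = 71.71°
∠[(j8.17)² + 231(j8.17) + 21320] = ∠[21253 + j1887.3] = 5.07°
∠L(j8.17) = 71.71° − 5.07° = 66.64°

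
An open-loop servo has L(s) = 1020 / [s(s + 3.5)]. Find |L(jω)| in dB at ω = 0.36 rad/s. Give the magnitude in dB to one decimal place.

|j0.36 + 3.5| = √(0.36² + 3.5²) = 3.518
|j0.36| = 0.36
|L(j0.36)| = 1020 / (3.518 × 0.36) = 805.28
20 log₁₀(805.28) = 58.12 dB

58.1 dB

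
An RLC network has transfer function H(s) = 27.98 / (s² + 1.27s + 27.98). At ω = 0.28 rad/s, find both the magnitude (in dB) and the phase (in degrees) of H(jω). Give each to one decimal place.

|(j0.28)² + 1.27(j0.28) + 27.98| = |27.902 + j0.3556| = 27.9
|H(j0.28)| = 27.98 / 27.9 = 1.0027
20 log₁₀(1.0027) = 0.02 dB
∠[(j0.28)² + 1.27(j0.28) + 27.98] = ∠[27.902 + j0.3556] = 0.73°
∠H(j0.28) = −0.73° = -0.73°

|H| = 0.0 dB, ∠H = -0.7°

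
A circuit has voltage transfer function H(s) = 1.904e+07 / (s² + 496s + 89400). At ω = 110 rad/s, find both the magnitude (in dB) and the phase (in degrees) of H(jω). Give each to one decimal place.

|H| = 46.1 dB, ∠H = -35.2°

|(j110)² + 496(j110) + 89400| = |77300 + j54560| = 9.462e+04
|H(j110)| = 1.904e+07 / 9.462e+04 = 201.24
20 log₁₀(201.24) = 46.07 dB
∠[(j110)² + 496(j110) + 89400] = ∠[77300 + j54560] = 35.22°
∠H(j110) = −35.22° = -35.22°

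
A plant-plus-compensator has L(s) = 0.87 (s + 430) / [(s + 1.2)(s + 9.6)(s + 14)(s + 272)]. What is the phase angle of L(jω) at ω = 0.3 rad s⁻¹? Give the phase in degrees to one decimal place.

-17.1°

∠(j0.3 + 430) = arctan(0.3/430) = 0.04°
∠(j0.3 + 1.2) = arctan(0.3/1.2) = 14.04°
∠(j0.3 + 9.6) = arctan(0.3/9.6) = 1.79°
∠(j0.3 + 14) = arctan(0.3/14) = 1.23°
∠(j0.3 + 272) = arctan(0.3/272) = 0.06°
∠L(j0.3) = 0.04° − (14.04° + 1.79° + 1.23° + 0.06°) = -17.08°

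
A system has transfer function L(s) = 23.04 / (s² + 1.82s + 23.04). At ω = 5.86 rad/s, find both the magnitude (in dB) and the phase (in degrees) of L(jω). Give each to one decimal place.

|L| = 3.4 dB, ∠L = -136.7°

|(j5.86)² + 1.82(j5.86) + 23.04| = |-11.3 + j10.665| = 15.54
|L(j5.86)| = 23.04 / 15.54 = 1.4828
20 log₁₀(1.4828) = 3.42 dB
∠[(j5.86)² + 1.82(j5.86) + 23.04] = ∠[-11.3 + j10.665] = 136.65°
∠L(j5.86) = −136.65° = -136.65°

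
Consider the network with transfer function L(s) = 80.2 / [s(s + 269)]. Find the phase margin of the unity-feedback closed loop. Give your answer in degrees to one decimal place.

89.9°

Gain crossover: |L(jω)| = 1 at ω ≈ 0.298 rad s⁻¹.
∠L(j0.298) = −90° − arctan(0.298/269) ≈ -90.06°
PM = 180° + (-90.06°) = 89.94°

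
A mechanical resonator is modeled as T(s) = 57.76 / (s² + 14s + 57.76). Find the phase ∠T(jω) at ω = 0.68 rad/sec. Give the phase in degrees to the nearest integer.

∠[(j0.68)² + 14(j0.68) + 57.76] = ∠[57.298 + j9.52] = 9.43°
∠T(j0.68) = −9.43° = -9.43°

-9°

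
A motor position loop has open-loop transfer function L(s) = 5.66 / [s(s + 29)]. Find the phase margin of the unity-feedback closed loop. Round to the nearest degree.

Gain crossover: |L(jω)| = 1 at ω ≈ 0.195 rad/sec.
∠L(j0.195) = −90° − arctan(0.195/29) ≈ -90.39°
PM = 180° + (-90.39°) = 89.61°

90°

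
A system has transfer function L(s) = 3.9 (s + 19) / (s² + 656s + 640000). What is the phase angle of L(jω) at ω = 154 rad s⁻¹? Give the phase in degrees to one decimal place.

73.7°

∠(j154 + 19) = arctan(154/19) = 82.97°
∠[(j154)² + 656(j154) + 640000] = ∠[6.1628e+05 + j1.0102e+05] = 9.31°
∠L(j154) = 82.97° − 9.31° = 73.66°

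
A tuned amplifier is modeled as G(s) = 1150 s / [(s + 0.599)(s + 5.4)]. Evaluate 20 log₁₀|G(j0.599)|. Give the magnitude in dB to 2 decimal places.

43.50 dB

|j0.599| = 0.599
|j0.599 + 0.599| = √(0.599² + 0.599²) = 0.8471
|j0.599 + 5.4| = √(0.599² + 5.4²) = 5.433
|G(j0.599)| = 1150 × 0.599 / (0.8471 × 5.433) = 149.67
20 log₁₀(149.67) = 43.503 dB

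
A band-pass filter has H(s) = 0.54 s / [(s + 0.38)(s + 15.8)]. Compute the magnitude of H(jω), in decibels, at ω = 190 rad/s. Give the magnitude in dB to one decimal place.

|j190| = 190
|j190 + 0.38| = √(190² + 0.38²) = 190
|j190 + 15.8| = √(190² + 15.8²) = 190.7
|H(j190)| = 0.54 × 190 / (190 × 190.7) = 0.0028323
20 log₁₀(0.0028323) = -50.96 dB

-51.0 dB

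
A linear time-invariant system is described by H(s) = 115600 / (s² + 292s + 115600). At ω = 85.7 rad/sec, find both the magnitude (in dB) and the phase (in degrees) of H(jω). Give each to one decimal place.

|H| = 0.3 dB, ∠H = -13.0°

|(j85.7)² + 292(j85.7) + 115600| = |1.0826e+05 + j25024| = 1.111e+05
|H(j85.7)| = 115600 / 1.111e+05 = 1.0404
20 log₁₀(1.0404) = 0.34 dB
∠[(j85.7)² + 292(j85.7) + 115600] = ∠[1.0826e+05 + j25024] = 13.02°
∠H(j85.7) = −13.02° = -13.02°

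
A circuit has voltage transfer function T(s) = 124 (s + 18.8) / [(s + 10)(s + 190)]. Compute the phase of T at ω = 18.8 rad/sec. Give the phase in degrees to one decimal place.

-22.6°

∠(j18.8 + 18.8) = arctan(18.8/18.8) = 45.00°
∠(j18.8 + 10) = arctan(18.8/10) = 61.99°
∠(j18.8 + 190) = arctan(18.8/190) = 5.65°
∠T(j18.8) = 45.00° − (61.99° + 5.65°) = -22.64°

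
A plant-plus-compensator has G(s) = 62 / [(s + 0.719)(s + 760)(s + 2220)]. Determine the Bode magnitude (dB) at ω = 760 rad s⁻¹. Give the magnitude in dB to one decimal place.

|j760 + 0.719| = √(760² + 0.719²) = 760
|j760 + 760| = √(760² + 760²) = 1075
|j760 + 2220| = √(760² + 2220²) = 2346
|G(j760)| = 62 / (760 × 1075 × 2346) = 3.2347e-08
20 log₁₀(3.2347e-08) = -149.80 dB

-149.8 dB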